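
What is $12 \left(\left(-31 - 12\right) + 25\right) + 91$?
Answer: $-125$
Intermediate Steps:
$12 \left(\left(-31 - 12\right) + 25\right) + 91 = 12 \left(-43 + 25\right) + 91 = 12 \left(-18\right) + 91 = -216 + 91 = -125$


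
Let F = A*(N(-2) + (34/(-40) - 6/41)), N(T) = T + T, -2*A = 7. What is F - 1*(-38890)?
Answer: 63808279/1640 ≈ 38908.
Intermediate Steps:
A = -7/2 (A = -½*7 = -7/2 ≈ -3.5000)
N(T) = 2*T
F = 28679/1640 (F = -7*(2*(-2) + (34/(-40) - 6/41))/2 = -7*(-4 + (34*(-1/40) - 6*1/41))/2 = -7*(-4 + (-17/20 - 6/41))/2 = -7*(-4 - 817/820)/2 = -7/2*(-4097/820) = 28679/1640 ≈ 17.487)
F - 1*(-38890) = 28679/1640 - 1*(-38890) = 28679/1640 + 38890 = 63808279/1640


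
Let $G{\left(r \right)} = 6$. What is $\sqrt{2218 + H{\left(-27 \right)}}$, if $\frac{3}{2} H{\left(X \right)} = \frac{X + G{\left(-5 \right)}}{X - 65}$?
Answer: $\frac{\sqrt{4693610}}{46} \approx 47.097$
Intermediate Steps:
$H{\left(X \right)} = \frac{2 \left(6 + X\right)}{3 \left(-65 + X\right)}$ ($H{\left(X \right)} = \frac{2 \frac{X + 6}{X - 65}}{3} = \frac{2 \frac{6 + X}{-65 + X}}{3} = \frac{2 \left(6 + X\right)}{3 \left(-65 + X\right)}$)
$\sqrt{2218 + H{\left(-27 \right)}} = \sqrt{2218 + \frac{2 \left(6 - 27\right)}{3 \left(-65 - 27\right)}} = \sqrt{2218 + \frac{2}{3} \frac{1}{-92} \left(-21\right)} = \sqrt{2218 + \frac{2}{3} \left(- \frac{1}{92}\right) \left(-21\right)} = \sqrt{2218 + \frac{7}{46}} = \sqrt{\frac{102035}{46}} = \frac{\sqrt{4693610}}{46}$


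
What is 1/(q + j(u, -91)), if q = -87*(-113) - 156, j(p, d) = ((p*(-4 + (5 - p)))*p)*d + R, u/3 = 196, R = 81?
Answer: 1/18468617004 ≈ 5.4146e-11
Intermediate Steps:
u = 588 (u = 3*196 = 588)
j(p, d) = 81 + d*p**2*(1 - p) (j(p, d) = ((p*(-4 + (5 - p)))*p)*d + 81 = ((p*(1 - p))*p)*d + 81 = (p**2*(1 - p))*d + 81 = d*p**2*(1 - p) + 81 = 81 + d*p**2*(1 - p))
q = 9675 (q = 9831 - 156 = 9675)
1/(q + j(u, -91)) = 1/(9675 + (81 - 91*588**2 - 1*(-91)*588**3)) = 1/(9675 + (81 - 91*345744 - 1*(-91)*203297472)) = 1/(9675 + (81 - 31462704 + 18500069952)) = 1/(9675 + 18468607329) = 1/18468617004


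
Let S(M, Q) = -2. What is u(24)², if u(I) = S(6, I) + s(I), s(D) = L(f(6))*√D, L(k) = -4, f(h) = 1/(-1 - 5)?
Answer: 388 + 32*√6 ≈ 466.38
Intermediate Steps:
f(h) = -⅙ (f(h) = 1/(-6) = -⅙)
s(D) = -4*√D
u(I) = -2 - 4*√I
u(24)² = (-2 - 8*√6)²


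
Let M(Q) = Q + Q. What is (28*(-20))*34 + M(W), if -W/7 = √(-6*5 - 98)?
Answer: -19040 - 112*I*√2 ≈ -19040.0 - 158.39*I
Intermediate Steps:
W = -56*I*√2 (W = -7*√(-6*5 - 98) = -7*√(-30 - 98) = -56*I*√2 ≈ -79.196*I)
M(Q) = 2*Q
(28*(-20))*34 + M(W) = (28*(-20))*34 + 2*(-56*I*√2) = -560*34 - 112*I*√2 = -19040 - 112*I*√2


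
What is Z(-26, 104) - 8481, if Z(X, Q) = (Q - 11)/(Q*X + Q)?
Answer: -22050693/2600 ≈ -8481.0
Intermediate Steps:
Z(X, Q) = (-11 + Q)/(Q + Q*X)
Z(-26, 104) - 8481 = (-11 + 104)/(104*(1 - 26)) - 8481 = (1/104)*93/(-25) - 8481 = (1/104)*(-1/25)*93 - 8481 = -93/2600 - 8481 = -22050693/2600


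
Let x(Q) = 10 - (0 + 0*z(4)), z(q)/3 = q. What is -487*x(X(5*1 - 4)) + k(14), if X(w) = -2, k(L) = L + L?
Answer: -4842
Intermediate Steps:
z(q) = 3*q
k(L) = 2*L
x(Q) = 10 (x(Q) = 10 - (0 + 0*(3*4)) = 10 - (0 + 0*12) = 10 - (0 + 0) = 10 - 1*0 = 10 + 0 = 10)
-487*x(X(5*1 - 4)) + k(14) = -487*10 + 2*14 = -4870 + 28 = -4842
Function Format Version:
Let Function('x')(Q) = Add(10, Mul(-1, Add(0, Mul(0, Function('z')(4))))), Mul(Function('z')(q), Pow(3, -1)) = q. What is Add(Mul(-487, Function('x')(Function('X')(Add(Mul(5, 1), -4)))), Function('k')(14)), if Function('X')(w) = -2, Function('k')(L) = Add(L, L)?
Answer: -4842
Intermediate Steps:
Function('z')(q) = Mul(3, q)
Function('k')(L) = Mul(2, L)
Function('x')(Q) = 10 (Function('x')(Q) = Add(10, Mul(-1, Add(0, Mul(0, Mul(3, 4))))) = Add(10, Mul(-1, Add(0, Mul(0, 12)))) = Add(10, Mul(-1, Add(0, 0))) = Add(10, Mul(-1, 0)) = Add(10, 0) = 10)
Add(Mul(-487, Function('x')(Function('X')(Add(Mul(5, 1), -4)))), Function('k')(14)) = Add(Mul(-487, 10), Mul(2, 14)) = Add(-4870, 28) = -4842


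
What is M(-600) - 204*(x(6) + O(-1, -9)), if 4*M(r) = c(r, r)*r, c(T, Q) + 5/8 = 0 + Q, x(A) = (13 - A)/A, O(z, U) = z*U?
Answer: 352079/4 ≈ 88020.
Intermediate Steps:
O(z, U) = U*z
x(A) = (13 - A)/A
c(T, Q) = -5/8 + Q (c(T, Q) = -5/8 + (0 + Q) = -5/8 + Q)
M(r) = r*(-5/8 + r)/4 (M(r) = ((-5/8 + r)*r)/4 = (r*(-5/8 + r))/4 = r*(-5/8 + r)/4)
M(-600) - 204*(x(6) + O(-1, -9)) = (1/32)*(-600)*(-5 + 8*(-600)) - 204*((13 - 1*6)/6 - 9*(-1)) = (1/32)*(-600)*(-5 - 4800) - 204*((13 - 6)/6 + 9) = (1/32)*(-600)*(-4805) - 204*((⅙)*7 + 9) = 360375/4 - 204*(7/6 + 9) = 360375/4 - 204*61/6 = 360375/4 - 2074 = 352079/4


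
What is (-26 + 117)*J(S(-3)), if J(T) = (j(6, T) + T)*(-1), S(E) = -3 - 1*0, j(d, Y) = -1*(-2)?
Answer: 91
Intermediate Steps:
j(d, Y) = 2
S(E) = -3 (S(E) = -3 + 0 = -3)
J(T) = -2 - T (J(T) = (2 + T)*(-1) = -2 - T)
(-26 + 117)*J(S(-3)) = (-26 + 117)*(-2 - 1*(-3)) = 91*(-2 + 3) = 91*1 = 91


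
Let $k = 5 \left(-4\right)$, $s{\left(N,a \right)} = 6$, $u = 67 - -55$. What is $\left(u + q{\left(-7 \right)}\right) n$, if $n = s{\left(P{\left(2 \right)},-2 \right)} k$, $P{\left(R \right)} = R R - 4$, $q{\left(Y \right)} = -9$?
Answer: $-13560$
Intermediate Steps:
$u = 122$ ($u = 67 + 55 = 122$)
$P{\left(R \right)} = -4 + R^{2}$ ($P{\left(R \right)} = R^{2} - 4 = -4 + R^{2}$)
$k = -20$
$n = -120$ ($n = 6 \left(-20\right) = -120$)
$\left(u + q{\left(-7 \right)}\right) n = \left(122 - 9\right) \left(-120\right) = 113 \left(-120\right) = -13560$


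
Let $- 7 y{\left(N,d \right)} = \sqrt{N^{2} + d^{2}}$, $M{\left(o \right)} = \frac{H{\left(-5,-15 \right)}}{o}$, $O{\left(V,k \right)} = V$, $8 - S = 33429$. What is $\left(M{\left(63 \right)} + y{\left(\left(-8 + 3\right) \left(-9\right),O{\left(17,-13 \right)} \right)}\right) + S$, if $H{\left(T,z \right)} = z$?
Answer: $- \frac{701846}{21} - \frac{\sqrt{2314}}{7} \approx -33428.0$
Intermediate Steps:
$S = -33421$ ($S = 8 - 33429 = -33421$)
$M{\left(o \right)} = - \frac{15}{o}$
$y{\left(N,d \right)} = - \frac{\sqrt{N^{2} + d^{2}}}{7}$
$\left(M{\left(63 \right)} + y{\left(\left(-8 + 3\right) \left(-9\right),O{\left(17,-13 \right)} \right)}\right) + S = \left(- \frac{15}{63} - \frac{\sqrt{\left(\left(-8 + 3\right) \left(-9\right)\right)^{2} + 17^{2}}}{7}\right) - 33421 = \left(\left(-15\right) \frac{1}{63} - \frac{\sqrt{\left(\left(-5\right) \left(-9\right)\right)^{2} + 289}}{7}\right) - 33421 = \left(- \frac{5}{21} - \frac{\sqrt{45^{2} + 289}}{7}\right) - 33421 = \left(- \frac{5}{21} - \frac{\sqrt{2025 + 289}}{7}\right) - 33421 = \left(- \frac{5}{21} - \frac{\sqrt{2314}}{7}\right) - 33421 = - \frac{701846}{21} - \frac{\sqrt{2314}}{7}$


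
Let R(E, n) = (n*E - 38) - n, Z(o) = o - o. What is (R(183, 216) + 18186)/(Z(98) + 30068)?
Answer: 14365/7517 ≈ 1.9110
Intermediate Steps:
Z(o) = 0
R(E, n) = -38 - n + E*n (R(E, n) = (E*n - 38) - n = (-38 + E*n) - n = -38 - n + E*n)
(R(183, 216) + 18186)/(Z(98) + 30068) = ((-38 - 1*216 + 183*216) + 18186)/(0 + 30068) = ((-38 - 216 + 39528) + 18186)/30068 = (39274 + 18186)*(1/30068) = 57460*(1/30068) = 14365/7517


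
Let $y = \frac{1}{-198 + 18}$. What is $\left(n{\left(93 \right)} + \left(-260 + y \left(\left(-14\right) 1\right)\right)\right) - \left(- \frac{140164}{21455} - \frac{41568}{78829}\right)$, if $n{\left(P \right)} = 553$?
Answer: $\frac{9137093368231}{30442971510} \approx 300.14$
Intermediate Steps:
$y = - \frac{1}{180}$ ($y = \frac{1}{-180} = - \frac{1}{180} \approx -0.0055556$)
$\left(n{\left(93 \right)} + \left(-260 + y \left(\left(-14\right) 1\right)\right)\right) - \left(- \frac{140164}{21455} - \frac{41568}{78829}\right) = \left(553 - \left(260 + \frac{\left(-14\right) 1}{180}\right)\right) - \left(- \frac{140164}{21455} - \frac{41568}{78829}\right) = \left(553 - \frac{23393}{90}\right) - - \frac{11940829396}{1691276195} = \left(553 + \left(-260 + \frac{7}{90}\right)\right) + \left(\frac{140164}{21455} + \frac{41568}{78829}\right) = \left(553 - \frac{23393}{90}\right) + \frac{11940829396}{1691276195} = \frac{26377}{90} + \frac{11940829396}{1691276195} = \frac{9137093368231}{30442971510}$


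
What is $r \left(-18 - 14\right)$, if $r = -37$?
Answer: $1184$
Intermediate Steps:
$r \left(-18 - 14\right) = - 37 \left(-18 - 14\right) = \left(-37\right) \left(-32\right) = 1184$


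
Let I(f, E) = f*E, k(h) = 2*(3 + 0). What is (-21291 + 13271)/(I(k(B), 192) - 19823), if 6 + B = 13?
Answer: 8020/18671 ≈ 0.42954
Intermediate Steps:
B = 7 (B = -6 + 13 = 7)
k(h) = 6 (k(h) = 2*3 = 6)
I(f, E) = E*f
(-21291 + 13271)/(I(k(B), 192) - 19823) = (-21291 + 13271)/(192*6 - 19823) = -8020/(1152 - 19823) = -8020/(-18671) = -8020*(-1/18671) = 8020/18671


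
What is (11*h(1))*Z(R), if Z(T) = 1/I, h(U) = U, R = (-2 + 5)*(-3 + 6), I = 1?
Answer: 11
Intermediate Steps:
R = 9 (R = 3*3 = 9)
Z(T) = 1 (Z(T) = 1/1 = 1)
(11*h(1))*Z(R) = (11*1)*1 = 11*1 = 11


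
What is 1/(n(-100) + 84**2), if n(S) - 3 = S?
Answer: 1/6959 ≈ 0.00014370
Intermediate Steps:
n(S) = 3 + S
1/(n(-100) + 84**2) = 1/((3 - 100) + 84**2) = 1/(-97 + 7056) = 1/6959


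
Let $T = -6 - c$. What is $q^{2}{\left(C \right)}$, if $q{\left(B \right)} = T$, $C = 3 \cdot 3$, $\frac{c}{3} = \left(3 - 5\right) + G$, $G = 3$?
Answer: $81$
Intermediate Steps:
$c = 3$ ($c = 3 \left(\left(3 - 5\right) + 3\right) = 3 \left(-2 + 3\right) = 3 \cdot 1 = 3$)
$C = 9$
$T = -9$ ($T = -6 - 3 = -9$)
$q{\left(B \right)} = -9$
$q^{2}{\left(C \right)} = \left(-9\right)^{2} = 81$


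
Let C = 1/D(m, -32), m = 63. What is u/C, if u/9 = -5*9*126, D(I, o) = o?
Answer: 1632960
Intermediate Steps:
C = -1/32 (C = 1/(-32) = -1/32 ≈ -0.031250)
u = -51030 (u = 9*(-5*9*126) = 9*(-45*126) = 9*(-5670) = -51030)
u/C = -51030/(-1/32) = -51030*(-32) = 1632960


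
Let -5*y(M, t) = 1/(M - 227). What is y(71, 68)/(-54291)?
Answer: -1/42346980 ≈ -2.3614e-8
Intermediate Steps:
y(M, t) = -1/(5*(-227 + M)) (y(M, t) = -1/(5*(M - 227)) = -1/(5*(-227 + M)))
y(71, 68)/(-54291) = -1/(-1135 + 5*71)/(-54291) = -1/(-1135 + 355)*(-1/54291) = -1/(-780)*(-1/54291) = -1*(-1/780)*(-1/54291) = (1/780)*(-1/54291) = -1/42346980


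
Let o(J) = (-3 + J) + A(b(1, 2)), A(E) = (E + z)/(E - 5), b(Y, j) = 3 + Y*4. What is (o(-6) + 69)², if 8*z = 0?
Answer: 16129/4 ≈ 4032.3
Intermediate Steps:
z = 0 (z = (⅛)*0 = 0)
b(Y, j) = 3 + 4*Y
A(E) = E/(-5 + E) (A(E) = (E + 0)/(E - 5) = E/(-5 + E))
o(J) = ½ + J (o(J) = (-3 + J) + (3 + 4*1)/(-5 + (3 + 4*1)) = (-3 + J) + (3 + 4)/(-5 + (3 + 4)) = (-3 + J) + 7/(-5 + 7) = (-3 + J) + 7/2 = ½ + J)
(o(-6) + 69)² = ((½ - 6) + 69)² = (-11/2 + 69)² = (127/2)² = 16129/4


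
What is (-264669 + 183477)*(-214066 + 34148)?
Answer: 14607902256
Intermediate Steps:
(-264669 + 183477)*(-214066 + 34148) = -81192*(-179918) = 14607902256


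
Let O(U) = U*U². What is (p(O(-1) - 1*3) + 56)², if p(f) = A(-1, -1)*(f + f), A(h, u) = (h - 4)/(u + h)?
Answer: 1296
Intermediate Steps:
O(U) = U³
A(h, u) = (-4 + h)/(h + u)
p(f) = 5*f (p(f) = ((-4 - 1)/(-1 - 1))*(f + f) = (-5/(-2))*(2*f) = (-½*(-5))*(2*f) = 5*(2*f)/2 = 5*f)
(p(O(-1) - 1*3) + 56)² = (5*((-1)³ - 1*3) + 56)² = (5*(-1 - 3) + 56)² = (5*(-4) + 56)² = (-20 + 56)² = 36² = 1296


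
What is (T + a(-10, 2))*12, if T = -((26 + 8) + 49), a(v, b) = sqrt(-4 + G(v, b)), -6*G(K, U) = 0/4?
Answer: -996 + 24*I ≈ -996.0 + 24.0*I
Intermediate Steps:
G(K, U) = 0 (G(K, U) = -0/4 = -1/6*0 = 0)
a(v, b) = 2*I (a(v, b) = sqrt(-4 + 0) = sqrt(-4) = 2*I)
T = -83 (T = -(34 + 49) = -1*83 = -83)
(T + a(-10, 2))*12 = (-83 + 2*I)*12 = -996 + 24*I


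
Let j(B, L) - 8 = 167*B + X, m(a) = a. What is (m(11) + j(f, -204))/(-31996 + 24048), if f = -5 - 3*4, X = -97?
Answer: 2917/7948 ≈ 0.36701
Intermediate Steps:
f = -17 (f = -5 - 12 = -17)
j(B, L) = -89 + 167*B (j(B, L) = 8 + (167*B - 97) = 8 + (-97 + 167*B) = -89 + 167*B)
(m(11) + j(f, -204))/(-31996 + 24048) = (11 + (-89 + 167*(-17)))/(-31996 + 24048) = (11 + (-89 - 2839))/(-7948) = (11 - 2928)*(-1/7948) = -2917*(-1/7948) = 2917/7948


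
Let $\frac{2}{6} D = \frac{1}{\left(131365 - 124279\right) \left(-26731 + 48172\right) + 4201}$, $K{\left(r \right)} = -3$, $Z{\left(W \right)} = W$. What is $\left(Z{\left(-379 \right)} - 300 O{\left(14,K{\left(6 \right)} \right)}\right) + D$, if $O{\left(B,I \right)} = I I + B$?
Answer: $- \frac{1105935789430}{151935127} \approx -7279.0$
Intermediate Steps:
$O{\left(B,I \right)} = B + I^{2}$ ($O{\left(B,I \right)} = I^{2} + B = B + I^{2}$)
$D = \frac{3}{151935127}$ ($D = \frac{3}{\left(131365 - 124279\right) \left(-26731 + 48172\right) + 4201} = \frac{3}{7086 \cdot 21441 + 4201} = \frac{3}{151930926 + 4201} = \frac{3}{151935127} \approx 1.9745 \cdot 10^{-8}$)
$\left(Z{\left(-379 \right)} - 300 O{\left(14,K{\left(6 \right)} \right)}\right) + D = \left(-379 - 300 \left(14 + \left(-3\right)^{2}\right)\right) + \frac{3}{151935127} = \left(-379 - 300 \left(14 + 9\right)\right) + \frac{3}{151935127} = \left(-379 - 6900\right) + \frac{3}{151935127} = -7279 + \frac{3}{151935127} = - \frac{1105935789430}{151935127}$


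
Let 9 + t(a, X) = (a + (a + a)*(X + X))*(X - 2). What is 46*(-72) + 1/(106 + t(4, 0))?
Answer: -294767/89 ≈ -3312.0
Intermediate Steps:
t(a, X) = -9 + (-2 + X)*(a + 4*X*a) (t(a, X) = -9 + (a + (a + a)*(X + X))*(X - 2) = -9 + (a + (2*a)*(2*X))*(-2 + X) = -9 + (a + 4*X*a)*(-2 + X) = -9 + (-2 + X)*(a + 4*X*a))
46*(-72) + 1/(106 + t(4, 0)) = 46*(-72) + 1/(106 + (-9 - 2*4 - 7*0*4 + 4*4*0²)) = -3312 + 1/(106 + (-9 - 8 + 0 + 4*4*0)) = -3312 + 1/(106 + (-9 - 8 + 0 + 0)) = -3312 + 1/(106 - 17) = -3312 + 1/89 = -294767/89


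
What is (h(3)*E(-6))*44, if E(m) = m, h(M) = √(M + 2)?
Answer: -264*√5 ≈ -590.32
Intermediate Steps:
h(M) = √(2 + M)
(h(3)*E(-6))*44 = (√(2 + 3)*(-6))*44 = (√5*(-6))*44 = -6*√5*44 = -264*√5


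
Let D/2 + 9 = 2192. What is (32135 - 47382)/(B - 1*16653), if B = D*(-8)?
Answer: 15247/51581 ≈ 0.29559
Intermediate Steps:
D = 4366 (D = -18 + 2*2192 = -18 + 4384 = 4366)
B = -34928 (B = 4366*(-8) = -34928)
(32135 - 47382)/(B - 1*16653) = (32135 - 47382)/(-34928 - 1*16653) = -15247/(-34928 - 16653) = -15247/(-51581) = -15247*(-1/51581) = 15247/51581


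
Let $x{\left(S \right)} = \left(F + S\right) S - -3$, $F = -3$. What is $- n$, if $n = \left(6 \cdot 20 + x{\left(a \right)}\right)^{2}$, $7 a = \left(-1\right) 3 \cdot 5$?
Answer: $- \frac{43125489}{2401} \approx -17961.0$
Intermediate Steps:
$a = - \frac{15}{7}$ ($a = \frac{\left(-1\right) 3 \cdot 5}{7} = \frac{\left(-3\right) 5}{7} = \frac{1}{7} \left(-15\right) = - \frac{15}{7} \approx -2.1429$)
$x{\left(S \right)} = 3 + S \left(-3 + S\right)$ ($x{\left(S \right)} = \left(-3 + S\right) S - -3 = S \left(-3 + S\right) + 3 = 3 + S \left(-3 + S\right)$)
$n = \frac{43125489}{2401}$ ($n = \left(6 \cdot 20 + \left(3 + \left(- \frac{15}{7}\right)^{2} - - \frac{45}{7}\right)\right)^{2} = \left(120 + \left(3 + \frac{225}{49} + \frac{45}{7}\right)\right)^{2} = \left(120 + \frac{687}{49}\right)^{2} = \left(\frac{6567}{49}\right)^{2} = \frac{43125489}{2401} \approx 17961.0$)
$- n = \left(-1\right) \frac{43125489}{2401} = - \frac{43125489}{2401}$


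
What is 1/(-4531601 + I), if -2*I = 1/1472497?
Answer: -2944994/13345537755395 ≈ -2.2067e-7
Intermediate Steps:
I = -1/2944994 (I = -½/1472497 = -½*1/1472497 = -1/2944994 ≈ -3.3956e-7)
1/(-4531601 + I) = 1/(-4531601 - 1/2944994) = 1/(-13345537755395/2944994) = -2944994/13345537755395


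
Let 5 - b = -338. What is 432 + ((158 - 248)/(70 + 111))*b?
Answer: 47322/181 ≈ 261.45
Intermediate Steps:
b = 343 (b = 5 - 1*(-338) = 5 + 338 = 343)
432 + ((158 - 248)/(70 + 111))*b = 432 + ((158 - 248)/(70 + 111))*343 = 432 - 90/181*343 = 432 - 30870/181 = 47322/181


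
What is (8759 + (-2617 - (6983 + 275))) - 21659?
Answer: -22775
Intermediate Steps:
(8759 + (-2617 - (6983 + 275))) - 21659 = (8759 + (-2617 - 1*7258)) - 21659 = (8759 + (-2617 - 7258)) - 21659 = (8759 - 9875) - 21659 = -1116 - 21659 = -22775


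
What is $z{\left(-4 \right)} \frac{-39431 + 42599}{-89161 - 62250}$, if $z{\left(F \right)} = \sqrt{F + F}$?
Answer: $- \frac{6336 i \sqrt{2}}{151411} \approx - 0.05918 i$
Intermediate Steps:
$z{\left(F \right)} = \sqrt{2} \sqrt{F}$ ($z{\left(F \right)} = \sqrt{2 F} = \sqrt{2} \sqrt{F}$)
$z{\left(-4 \right)} \frac{-39431 + 42599}{-89161 - 62250} = \sqrt{2} \sqrt{-4} \frac{-39431 + 42599}{-89161 - 62250} = \sqrt{2} \cdot 2 i \frac{3168}{-151411} = 2 i \sqrt{2} \cdot 3168 \left(- \frac{1}{151411}\right) = 2 i \sqrt{2} \left(- \frac{3168}{151411}\right) = - \frac{6336 i \sqrt{2}}{151411}$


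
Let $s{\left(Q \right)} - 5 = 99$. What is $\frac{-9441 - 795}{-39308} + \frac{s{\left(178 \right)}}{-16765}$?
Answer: $\frac{41879627}{164749655} \approx 0.2542$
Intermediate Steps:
$s{\left(Q \right)} = 104$ ($s{\left(Q \right)} = 5 + 99 = 104$)
$\frac{-9441 - 795}{-39308} + \frac{s{\left(178 \right)}}{-16765} = \frac{-9441 - 795}{-39308} + \frac{104}{-16765} = \left(-9441 - 795\right) \left(- \frac{1}{39308}\right) + 104 \left(- \frac{1}{16765}\right) = \left(-10236\right) \left(- \frac{1}{39308}\right) - \frac{104}{16765} = \frac{2559}{9827} - \frac{104}{16765} = \frac{41879627}{164749655}$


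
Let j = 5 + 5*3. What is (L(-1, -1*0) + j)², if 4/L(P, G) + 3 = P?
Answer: 361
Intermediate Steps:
L(P, G) = 4/(-3 + P)
j = 20 (j = 5 + 15 = 20)
(L(-1, -1*0) + j)² = (4/(-3 - 1) + 20)² = (4/(-4) + 20)² = (4*(-¼) + 20)² = (-1 + 20)² = 19² = 361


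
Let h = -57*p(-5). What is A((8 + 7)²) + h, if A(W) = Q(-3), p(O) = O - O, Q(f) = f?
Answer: -3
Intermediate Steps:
p(O) = 0
A(W) = -3
h = 0 (h = -57*0 = 0)
A((8 + 7)²) + h = -3 + 0 = -3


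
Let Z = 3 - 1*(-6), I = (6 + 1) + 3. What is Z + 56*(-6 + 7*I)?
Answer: 3593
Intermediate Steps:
I = 10 (I = 7 + 3 = 10)
Z = 9 (Z = 3 + 6 = 9)
Z + 56*(-6 + 7*I) = 9 + 56*(-6 + 7*10) = 9 + 56*(-6 + 70) = 9 + 56*64 = 9 + 3584 = 3593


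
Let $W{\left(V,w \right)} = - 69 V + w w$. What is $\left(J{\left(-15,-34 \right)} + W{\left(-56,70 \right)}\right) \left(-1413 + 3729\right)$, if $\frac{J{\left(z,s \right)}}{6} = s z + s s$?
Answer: $43448160$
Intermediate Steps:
$W{\left(V,w \right)} = w^{2} - 69 V$ ($W{\left(V,w \right)} = - 69 V + w^{2} = w^{2} - 69 V$)
$J{\left(z,s \right)} = 6 s^{2} + 6 s z$ ($J{\left(z,s \right)} = 6 \left(s z + s s\right) = 6 \left(s z + s^{2}\right) = 6 \left(s^{2} + s z\right) = 6 s^{2} + 6 s z$)
$\left(J{\left(-15,-34 \right)} + W{\left(-56,70 \right)}\right) \left(-1413 + 3729\right) = \left(6 \left(-34\right) \left(-34 - 15\right) - \left(-3864 - 70^{2}\right)\right) \left(-1413 + 3729\right) = \left(6 \left(-34\right) \left(-49\right) + \left(4900 + 3864\right)\right) 2316 = \left(9996 + 8764\right) 2316 = 18760 \cdot 2316 = 43448160$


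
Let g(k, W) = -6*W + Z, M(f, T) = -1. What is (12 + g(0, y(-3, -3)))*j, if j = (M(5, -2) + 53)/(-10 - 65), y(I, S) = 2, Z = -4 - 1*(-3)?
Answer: 52/75 ≈ 0.69333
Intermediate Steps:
Z = -1 (Z = -4 + 3 = -1)
j = -52/75 (j = (-1 + 53)/(-10 - 65) = 52/(-75) = 52*(-1/75) = -52/75 ≈ -0.69333)
g(k, W) = -1 - 6*W (g(k, W) = -6*W - 1 = -1 - 6*W)
(12 + g(0, y(-3, -3)))*j = (12 + (-1 - 6*2))*(-52/75) = (12 + (-1 - 12))*(-52/75) = (12 - 13)*(-52/75) = -1*(-52/75) = 52/75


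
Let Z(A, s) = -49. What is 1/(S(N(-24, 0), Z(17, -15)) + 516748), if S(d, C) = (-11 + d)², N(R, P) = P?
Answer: 1/516869 ≈ 1.9347e-6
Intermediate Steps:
1/(S(N(-24, 0), Z(17, -15)) + 516748) = 1/((-11 + 0)² + 516748) = 1/((-11)² + 516748) = 1/(121 + 516748) = 1/516869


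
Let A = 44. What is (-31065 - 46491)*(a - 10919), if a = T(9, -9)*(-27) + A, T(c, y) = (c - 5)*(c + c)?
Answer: 994190364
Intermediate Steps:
T(c, y) = 2*c*(-5 + c) (T(c, y) = (-5 + c)*(2*c) = 2*c*(-5 + c))
a = -1900 (a = (2*9*(-5 + 9))*(-27) + 44 = (2*9*4)*(-27) + 44 = 72*(-27) + 44 = -1944 + 44 = -1900)
(-31065 - 46491)*(a - 10919) = (-31065 - 46491)*(-1900 - 10919) = -77556*(-12819) = 994190364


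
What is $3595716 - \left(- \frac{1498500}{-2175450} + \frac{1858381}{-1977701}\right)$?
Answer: $\frac{103134482317535401}{28682597603} \approx 3.5957 \cdot 10^{6}$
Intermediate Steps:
$3595716 - \left(- \frac{1498500}{-2175450} + \frac{1858381}{-1977701}\right) = 3595716 - \left(\left(-1498500\right) \left(- \frac{1}{2175450}\right) + 1858381 \left(- \frac{1}{1977701}\right)\right) = 3595716 - \left(\frac{9990}{14503} - \frac{1858381}{1977701}\right) = 3595716 - - \frac{7194866653}{28682597603} = 3595716 + \frac{7194866653}{28682597603} = \frac{103134482317535401}{28682597603}$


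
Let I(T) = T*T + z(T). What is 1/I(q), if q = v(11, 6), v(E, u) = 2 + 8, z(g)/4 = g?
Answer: 1/140 ≈ 0.0071429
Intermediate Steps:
z(g) = 4*g
v(E, u) = 10
q = 10
I(T) = T² + 4*T (I(T) = T*T + 4*T = T² + 4*T)
1/I(q) = 1/(10*(4 + 10)) = 1/(10*14) = 1/140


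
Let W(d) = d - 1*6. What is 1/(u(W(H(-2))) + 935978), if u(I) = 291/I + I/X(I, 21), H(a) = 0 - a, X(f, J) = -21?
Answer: 84/78616057 ≈ 1.0685e-6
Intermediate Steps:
H(a) = -a
W(d) = -6 + d (W(d) = d - 6 = -6 + d)
u(I) = 291/I - I/21 (u(I) = 291/I + I/(-21) = 291/I + I*(-1/21) = 291/I - I/21)
1/(u(W(H(-2))) + 935978) = 1/((291/(-6 - 1*(-2)) - (-6 - 1*(-2))/21) + 935978) = 1/((291/(-6 + 2) - (-6 + 2)/21) + 935978) = 1/((291/(-4) - 1/21*(-4)) + 935978) = 1/((291*(-¼) + 4/21) + 935978) = 1/((-291/4 + 4/21) + 935978) = 1/(-6095/84 + 935978) = 1/(78616057/84) = 84/78616057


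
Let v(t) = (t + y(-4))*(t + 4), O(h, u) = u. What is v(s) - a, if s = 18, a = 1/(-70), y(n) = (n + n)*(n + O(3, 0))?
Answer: 77001/70 ≈ 1100.0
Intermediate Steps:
y(n) = 2*n² (y(n) = (n + n)*(n + 0) = (2*n)*n = 2*n²)
a = -1/70 ≈ -0.014286
v(t) = (4 + t)*(32 + t) (v(t) = (t + 2*(-4)²)*(t + 4) = (t + 2*16)*(4 + t) = (t + 32)*(4 + t) = (32 + t)*(4 + t) = (4 + t)*(32 + t))
v(s) - a = (128 + 18² + 36*18) - 1*(-1/70) = (128 + 324 + 648) + 1/70 = 1100 + 1/70 = 77001/70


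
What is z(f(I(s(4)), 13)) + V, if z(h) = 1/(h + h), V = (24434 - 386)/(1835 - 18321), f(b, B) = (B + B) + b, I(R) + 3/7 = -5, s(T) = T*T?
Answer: -3405211/2373984 ≈ -1.4344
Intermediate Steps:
s(T) = T**2
I(R) = -38/7 (I(R) = -3/7 - 5 = -38/7)
f(b, B) = b + 2*B (f(b, B) = 2*B + b = b + 2*B)
V = -12024/8243 (V = 24048/(-16486) = 24048*(-1/16486) = -12024/8243 ≈ -1.4587)
z(h) = 1/(2*h)
z(f(I(s(4)), 13)) + V = 1/(2*(-38/7 + 2*13)) - 12024/8243 = 1/(2*(-38/7 + 26)) - 12024/8243 = 1/(2*(144/7)) - 12024/8243 = (1/2)*(7/144) - 12024/8243 = 7/288 - 12024/8243 = -3405211/2373984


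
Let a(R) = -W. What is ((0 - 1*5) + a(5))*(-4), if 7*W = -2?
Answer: 132/7 ≈ 18.857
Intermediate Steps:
W = -2/7 (W = (⅐)*(-2) = -2/7 ≈ -0.28571)
a(R) = 2/7 (a(R) = -1*(-2/7) = 2/7)
((0 - 1*5) + a(5))*(-4) = ((0 - 1*5) + 2/7)*(-4) = ((0 - 5) + 2/7)*(-4) = (-5 + 2/7)*(-4) = -33/7*(-4) = 132/7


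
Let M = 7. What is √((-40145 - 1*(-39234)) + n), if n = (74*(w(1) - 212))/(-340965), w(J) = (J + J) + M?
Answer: I*√11767236063305/113655 ≈ 30.182*I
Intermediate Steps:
w(J) = 7 + 2*J (w(J) = (J + J) + 7 = 2*J + 7 = 7 + 2*J)
n = 15022/340965 (n = (74*((7 + 2*1) - 212))/(-340965) = (74*((7 + 2) - 212))*(-1/340965) = (74*(9 - 212))*(-1/340965) = (74*(-203))*(-1/340965) = -15022*(-1/340965) = 15022/340965 ≈ 0.044057)
√((-40145 - 1*(-39234)) + n) = √((-40145 - 1*(-39234)) + 15022/340965) = √((-40145 + 39234) + 15022/340965) = √(-911 + 15022/340965) = √(-310604093/340965) = I*√11767236063305/113655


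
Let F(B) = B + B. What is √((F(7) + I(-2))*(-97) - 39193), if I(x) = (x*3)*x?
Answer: 9*I*√515 ≈ 204.24*I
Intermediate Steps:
I(x) = 3*x² (I(x) = (3*x)*x = 3*x²)
F(B) = 2*B
√((F(7) + I(-2))*(-97) - 39193) = √((2*7 + 3*(-2)²)*(-97) - 39193) = √((14 + 3*4)*(-97) - 39193) = √((14 + 12)*(-97) - 39193) = √(26*(-97) - 39193) = √(-2522 - 39193) = √(-41715) = 9*I*√515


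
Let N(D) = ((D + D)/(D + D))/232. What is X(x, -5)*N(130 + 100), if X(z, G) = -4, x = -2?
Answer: -1/58 ≈ -0.017241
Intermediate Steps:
N(D) = 1/232 (N(D) = ((2*D)/((2*D)))*(1/232) = ((2*D)*(1/(2*D)))*(1/232) = 1*(1/232) = 1/232)
X(x, -5)*N(130 + 100) = -4*1/232 = -1/58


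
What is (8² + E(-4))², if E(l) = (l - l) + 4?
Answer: 4624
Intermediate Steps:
E(l) = 4 (E(l) = 0 + 4 = 4)
(8² + E(-4))² = (8² + 4)² = (64 + 4)² = 68² = 4624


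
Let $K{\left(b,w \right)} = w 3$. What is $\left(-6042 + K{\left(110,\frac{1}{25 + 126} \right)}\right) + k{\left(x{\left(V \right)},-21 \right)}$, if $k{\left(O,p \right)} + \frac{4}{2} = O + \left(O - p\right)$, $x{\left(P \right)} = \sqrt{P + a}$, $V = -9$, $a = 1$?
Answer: $- \frac{909470}{151} + 4 i \sqrt{2} \approx -6023.0 + 5.6569 i$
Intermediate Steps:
$K{\left(b,w \right)} = 3 w$
$x{\left(P \right)} = \sqrt{1 + P}$ ($x{\left(P \right)} = \sqrt{P + 1} = \sqrt{1 + P}$)
$k{\left(O,p \right)} = -2 - p + 2 O$ ($k{\left(O,p \right)} = -2 + \left(O + \left(O - p\right)\right) = -2 + \left(- p + 2 O\right) = -2 - p + 2 O$)
$\left(-6042 + K{\left(110,\frac{1}{25 + 126} \right)}\right) + k{\left(x{\left(V \right)},-21 \right)} = \left(-6042 + \frac{3}{25 + 126}\right) - \left(-19 - 2 \sqrt{1 - 9}\right) = \left(-6042 + \frac{3}{151}\right) + \left(-2 + 21 + 2 \sqrt{-8}\right) = \left(-6042 + 3 \cdot \frac{1}{151}\right) + \left(-2 + 21 + 2 \cdot 2 i \sqrt{2}\right) = \left(-6042 + \frac{3}{151}\right) + \left(-2 + 21 + 4 i \sqrt{2}\right) = - \frac{912339}{151} + \left(19 + 4 i \sqrt{2}\right) = - \frac{909470}{151} + 4 i \sqrt{2}$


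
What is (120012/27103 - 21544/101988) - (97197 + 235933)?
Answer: -230204970508624/691045191 ≈ -3.3313e+5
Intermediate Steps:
(120012/27103 - 21544/101988) - (97197 + 235933) = (120012*(1/27103) - 21544*1/101988) - 1*333130 = (120012/27103 - 5386/25497) - 333130 = 2913969206/691045191 - 333130 = -230204970508624/691045191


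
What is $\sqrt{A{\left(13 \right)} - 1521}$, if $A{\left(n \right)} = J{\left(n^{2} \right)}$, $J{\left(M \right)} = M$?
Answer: $26 i \sqrt{2} \approx 36.77 i$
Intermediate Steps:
$A{\left(n \right)} = n^{2}$
$\sqrt{A{\left(13 \right)} - 1521} = \sqrt{13^{2} - 1521} = \sqrt{169 - 1521} = \sqrt{-1352} = 26 i \sqrt{2}$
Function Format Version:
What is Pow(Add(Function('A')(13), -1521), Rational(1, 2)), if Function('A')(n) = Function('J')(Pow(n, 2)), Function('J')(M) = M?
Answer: Mul(26, I, Pow(2, Rational(1, 2))) ≈ Mul(36.770, I)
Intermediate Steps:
Function('A')(n) = Pow(n, 2)
Pow(Add(Function('A')(13), -1521), Rational(1, 2)) = Pow(Add(Pow(13, 2), -1521), Rational(1, 2)) = Pow(Add(169, -1521), Rational(1, 2)) = Pow(-1352, Rational(1, 2)) = Mul(26, I, Pow(2, Rational(1, 2)))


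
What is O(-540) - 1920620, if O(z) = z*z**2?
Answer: -159384620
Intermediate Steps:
O(z) = z**3
O(-540) - 1920620 = (-540)**3 - 1920620 = -157464000 - 1920620 = -159384620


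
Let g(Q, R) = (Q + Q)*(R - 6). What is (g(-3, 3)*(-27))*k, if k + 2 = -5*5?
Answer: 13122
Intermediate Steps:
k = -27 (k = -2 - 5*5 = -2 - 25 = -27)
g(Q, R) = 2*Q*(-6 + R) (g(Q, R) = (2*Q)*(-6 + R) = 2*Q*(-6 + R))
(g(-3, 3)*(-27))*k = ((2*(-3)*(-6 + 3))*(-27))*(-27) = ((2*(-3)*(-3))*(-27))*(-27) = (18*(-27))*(-27) = -486*(-27) = 13122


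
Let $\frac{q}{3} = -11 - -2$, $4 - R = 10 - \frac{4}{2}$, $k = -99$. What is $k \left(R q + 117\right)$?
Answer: $-22275$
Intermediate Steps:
$R = -4$ ($R = 4 - \left(10 - \frac{4}{2}\right) = 4 - \left(10 - 4 \cdot \frac{1}{2}\right) = 4 - \left(10 - 2\right) = 4 - 8 = -4$)
$q = -27$ ($q = 3 \left(-11 - -2\right) = 3 \left(-11 + 2\right) = 3 \left(-9\right) = -27$)
$k \left(R q + 117\right) = - 99 \left(\left(-4\right) \left(-27\right) + 117\right) = - 99 \left(108 + 117\right) = \left(-99\right) 225 = -22275$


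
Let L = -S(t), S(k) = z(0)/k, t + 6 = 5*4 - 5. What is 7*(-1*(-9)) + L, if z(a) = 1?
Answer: 566/9 ≈ 62.889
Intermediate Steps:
t = 9 (t = -6 + (5*4 - 5) = -6 + (20 - 5) = -6 + 15 = 9)
S(k) = 1/k
L = -⅑ (L = -1/9 = -1*⅑ = -⅑ ≈ -0.11111)
7*(-1*(-9)) + L = 7*(-1*(-9)) - ⅑ = 7*9 - ⅑ = 63 - ⅑ = 566/9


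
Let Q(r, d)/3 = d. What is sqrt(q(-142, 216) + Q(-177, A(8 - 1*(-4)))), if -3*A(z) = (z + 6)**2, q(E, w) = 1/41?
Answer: I*sqrt(544603)/41 ≈ 17.999*I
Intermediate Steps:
q(E, w) = 1/41
A(z) = -(6 + z)**2/3 (A(z) = -(z + 6)**2/3 = -(6 + z)**2/3)
Q(r, d) = 3*d
sqrt(q(-142, 216) + Q(-177, A(8 - 1*(-4)))) = sqrt(1/41 + 3*(-(6 + (8 - 1*(-4)))**2/3)) = sqrt(1/41 + 3*(-(6 + (8 + 4))**2/3)) = sqrt(1/41 + 3*(-(6 + 12)**2/3)) = sqrt(1/41 + 3*(-1/3*18**2)) = sqrt(1/41 + 3*(-1/3*324)) = sqrt(1/41 + 3*(-108)) = sqrt(1/41 - 324) = sqrt(-13283/41) = I*sqrt(544603)/41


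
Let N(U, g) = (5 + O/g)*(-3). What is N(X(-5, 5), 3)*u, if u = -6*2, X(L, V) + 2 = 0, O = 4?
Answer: 228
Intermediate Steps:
X(L, V) = -2 (X(L, V) = -2 + 0 = -2)
u = -12
N(U, g) = -15 - 12/g (N(U, g) = (5 + 4/g)*(-3) = -15 - 12/g)
N(X(-5, 5), 3)*u = (-15 - 12/3)*(-12) = (-15 - 12*1/3)*(-12) = (-15 - 4)*(-12) = -19*(-12) = 228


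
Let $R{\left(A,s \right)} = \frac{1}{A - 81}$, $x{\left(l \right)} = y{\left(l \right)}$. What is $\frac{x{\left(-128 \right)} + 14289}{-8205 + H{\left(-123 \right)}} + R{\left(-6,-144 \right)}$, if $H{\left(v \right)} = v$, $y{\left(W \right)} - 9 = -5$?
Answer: $- \frac{139091}{80504} \approx -1.7278$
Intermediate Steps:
$y{\left(W \right)} = 4$ ($y{\left(W \right)} = 9 - 5 = 4$)
$x{\left(l \right)} = 4$
$R{\left(A,s \right)} = \frac{1}{-81 + A}$
$\frac{x{\left(-128 \right)} + 14289}{-8205 + H{\left(-123 \right)}} + R{\left(-6,-144 \right)} = \frac{4 + 14289}{-8205 - 123} + \frac{1}{-81 - 6} = \frac{14293}{-8328} + \frac{1}{-87} = 14293 \left(- \frac{1}{8328}\right) - \frac{1}{87} = - \frac{14293}{8328} - \frac{1}{87} = - \frac{139091}{80504}$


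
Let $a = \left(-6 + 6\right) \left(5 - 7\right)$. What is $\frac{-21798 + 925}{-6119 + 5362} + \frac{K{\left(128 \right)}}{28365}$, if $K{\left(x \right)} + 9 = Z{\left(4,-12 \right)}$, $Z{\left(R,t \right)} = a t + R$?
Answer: $\frac{118411772}{4294461} \approx 27.573$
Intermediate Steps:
$a = 0$ ($a = 0 \left(-2\right) = 0$)
$Z{\left(R,t \right)} = R$ ($Z{\left(R,t \right)} = 0 t + R = 0 + R = R$)
$K{\left(x \right)} = -5$ ($K{\left(x \right)} = -9 + 4 = -5$)
$\frac{-21798 + 925}{-6119 + 5362} + \frac{K{\left(128 \right)}}{28365} = \frac{-21798 + 925}{-6119 + 5362} - \frac{5}{28365} = - \frac{20873}{-757} - \frac{1}{5673} = \left(-20873\right) \left(- \frac{1}{757}\right) - \frac{1}{5673} = \frac{20873}{757} - \frac{1}{5673} = \frac{118411772}{4294461}$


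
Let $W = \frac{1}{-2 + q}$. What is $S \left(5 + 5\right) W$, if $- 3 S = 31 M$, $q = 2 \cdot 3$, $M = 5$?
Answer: $- \frac{775}{6} \approx -129.17$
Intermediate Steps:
$q = 6$
$W = \frac{1}{4}$ ($W = \frac{1}{-2 + 6} = \frac{1}{4} \approx 0.25$)
$S = - \frac{155}{3}$ ($S = - \frac{31 \cdot 5}{3} = \left(- \frac{1}{3}\right) 155 = - \frac{155}{3} \approx -51.667$)
$S \left(5 + 5\right) W = - \frac{155 \left(5 + 5\right) \frac{1}{4}}{3} = - \frac{155 \cdot 10 \cdot \frac{1}{4}}{3} = \left(- \frac{155}{3}\right) \frac{5}{2} = - \frac{775}{6}$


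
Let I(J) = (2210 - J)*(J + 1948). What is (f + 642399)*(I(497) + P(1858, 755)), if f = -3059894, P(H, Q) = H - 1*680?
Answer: -10128005855185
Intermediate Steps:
P(H, Q) = -680 + H (P(H, Q) = H - 680 = -680 + H)
I(J) = (1948 + J)*(2210 - J) (I(J) = (2210 - J)*(1948 + J) = (1948 + J)*(2210 - J))
(f + 642399)*(I(497) + P(1858, 755)) = (-3059894 + 642399)*((4305080 - 1*497**2 + 262*497) + (-680 + 1858)) = -2417495*((4305080 - 1*247009 + 130214) + 1178) = -2417495*((4305080 - 247009 + 130214) + 1178) = -2417495*(4188285 + 1178) = -2417495*4189463 = -10128005855185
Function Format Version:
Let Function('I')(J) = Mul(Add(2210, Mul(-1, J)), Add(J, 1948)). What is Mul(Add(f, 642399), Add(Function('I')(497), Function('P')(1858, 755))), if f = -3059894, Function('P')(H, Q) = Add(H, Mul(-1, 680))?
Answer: -10128005855185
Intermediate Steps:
Function('P')(H, Q) = Add(-680, H) (Function('P')(H, Q) = Add(H, -680) = Add(-680, H))
Function('I')(J) = Mul(Add(1948, J), Add(2210, Mul(-1, J))) (Function('I')(J) = Mul(Add(2210, Mul(-1, J)), Add(1948, J)) = Mul(Add(1948, J), Add(2210, Mul(-1, J))))
Mul(Add(f, 642399), Add(Function('I')(497), Function('P')(1858, 755))) = Mul(Add(-3059894, 642399), Add(Add(4305080, Mul(-1, Pow(497, 2)), Mul(262, 497)), Add(-680, 1858))) = Mul(-2417495, Add(Add(4305080, Mul(-1, 247009), 130214), 1178)) = Mul(-2417495, Add(Add(4305080, -247009, 130214), 1178)) = Mul(-2417495, Add(4188285, 1178)) = Mul(-2417495, 4189463) = -10128005855185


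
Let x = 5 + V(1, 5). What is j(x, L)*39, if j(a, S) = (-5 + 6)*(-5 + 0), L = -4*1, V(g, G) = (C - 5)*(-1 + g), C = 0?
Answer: -195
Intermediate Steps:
V(g, G) = 5 - 5*g (V(g, G) = (0 - 5)*(-1 + g) = -5*(-1 + g) = 5 - 5*g)
L = -4
x = 5 (x = 5 + (5 - 5*1) = 5 + (5 - 5) = 5 + 0 = 5)
j(a, S) = -5 (j(a, S) = 1*(-5) = -5)
j(x, L)*39 = -5*39 = -195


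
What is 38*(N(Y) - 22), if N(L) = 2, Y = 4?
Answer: -760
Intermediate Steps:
38*(N(Y) - 22) = 38*(2 - 22) = 38*(-20) = -760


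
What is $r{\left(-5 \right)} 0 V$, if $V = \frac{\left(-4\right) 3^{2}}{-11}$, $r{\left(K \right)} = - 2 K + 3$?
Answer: $0$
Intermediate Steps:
$r{\left(K \right)} = 3 - 2 K$
$V = \frac{36}{11}$ ($V = \left(-4\right) 9 \left(- \frac{1}{11}\right) = \left(-36\right) \left(- \frac{1}{11}\right) = \frac{36}{11} \approx 3.2727$)
$r{\left(-5 \right)} 0 V = \left(3 - -10\right) 0 \cdot \frac{36}{11} = \left(3 + 10\right) 0 \cdot \frac{36}{11} = 13 \cdot 0 \cdot \frac{36}{11} = 0 \cdot \frac{36}{11} = 0$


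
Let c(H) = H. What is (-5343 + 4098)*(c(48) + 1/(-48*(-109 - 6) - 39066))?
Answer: -668235905/11182 ≈ -59760.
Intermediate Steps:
(-5343 + 4098)*(c(48) + 1/(-48*(-109 - 6) - 39066)) = (-5343 + 4098)*(48 + 1/(-48*(-109 - 6) - 39066)) = -1245*(48 + 1/(-48*(-115) - 39066)) = -1245*(48 + 1/(5520 - 39066)) = -1245*(48 + 1/(-33546)) = -1245*(48 - 1/33546) = -1245*1610207/33546 = -668235905/11182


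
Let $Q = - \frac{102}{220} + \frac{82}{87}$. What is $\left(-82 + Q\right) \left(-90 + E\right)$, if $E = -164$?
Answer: $\frac{99079939}{4785} \approx 20706.0$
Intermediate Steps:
$Q = \frac{4583}{9570}$ ($Q = \left(-102\right) \frac{1}{220} + 82 \cdot \frac{1}{87} = - \frac{51}{110} + \frac{82}{87} = \frac{4583}{9570} \approx 0.47889$)
$\left(-82 + Q\right) \left(-90 + E\right) = \left(-82 + \frac{4583}{9570}\right) \left(-90 - 164\right) = \left(- \frac{780157}{9570}\right) \left(-254\right) = \frac{99079939}{4785}$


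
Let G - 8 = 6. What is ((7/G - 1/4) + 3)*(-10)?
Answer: -65/2 ≈ -32.500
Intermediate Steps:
G = 14 (G = 8 + 6 = 14)
((7/G - 1/4) + 3)*(-10) = ((7/14 - 1/4) + 3)*(-10) = ((7*(1/14) - 1*1/4) + 3)*(-10) = ((1/2 - 1/4) + 3)*(-10) = (1/4 + 3)*(-10) = (13/4)*(-10) = -65/2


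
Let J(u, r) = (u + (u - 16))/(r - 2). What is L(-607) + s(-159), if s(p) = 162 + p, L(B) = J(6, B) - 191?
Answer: -114488/609 ≈ -187.99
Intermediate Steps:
J(u, r) = (-16 + 2*u)/(-2 + r) (J(u, r) = (u + (-16 + u))/(-2 + r) = (-16 + 2*u)/(-2 + r))
L(B) = -191 - 4/(-2 + B) (L(B) = 2*(-8 + 6)/(-2 + B) - 191 = 2*(-2)/(-2 + B) - 191 = -4/(-2 + B) - 191 = -191 - 4/(-2 + B))
L(-607) + s(-159) = (378 - 191*(-607))/(-2 - 607) + (162 - 159) = (378 + 115937)/(-609) + 3 = -1/609*116315 + 3 = -116315/609 + 3 = -114488/609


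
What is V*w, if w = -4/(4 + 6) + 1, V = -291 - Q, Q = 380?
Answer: -2013/5 ≈ -402.60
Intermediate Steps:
V = -671 (V = -291 - 1*380 = -291 - 380 = -671)
w = 3/5 (w = -4/10 + 1 = (1/10)*(-4) + 1 = -2/5 + 1 = 3/5 ≈ 0.60000)
V*w = -671*3/5 = -2013/5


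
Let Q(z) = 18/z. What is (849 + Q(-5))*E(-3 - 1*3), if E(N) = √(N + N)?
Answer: 8454*I*√3/5 ≈ 2928.6*I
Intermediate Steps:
E(N) = √2*√N (E(N) = √(2*N) = √2*√N)
(849 + Q(-5))*E(-3 - 1*3) = (849 + 18/(-5))*(√2*√(-3 - 1*3)) = (849 + 18*(-⅕))*(√2*√(-3 - 3)) = (849 - 18/5)*(√2*√(-6)) = 4227*(√2*(I*√6))/5 = 4227*(2*I*√3)/5 = 8454*I*√3/5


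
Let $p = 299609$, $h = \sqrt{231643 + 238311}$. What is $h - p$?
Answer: $-299609 + \sqrt{469954} \approx -2.9892 \cdot 10^{5}$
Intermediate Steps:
$h = \sqrt{469954} \approx 685.53$
$h - p = \sqrt{469954} - 299609 = -299609 + \sqrt{469954}$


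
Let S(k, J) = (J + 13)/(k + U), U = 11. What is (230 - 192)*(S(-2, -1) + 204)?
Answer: 23408/3 ≈ 7802.7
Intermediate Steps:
S(k, J) = (13 + J)/(11 + k) (S(k, J) = (J + 13)/(k + 11) = (13 + J)/(11 + k))
(230 - 192)*(S(-2, -1) + 204) = (230 - 192)*((13 - 1)/(11 - 2) + 204) = 38*(12/9 + 204) = 38*((⅑)*12 + 204) = 38*(4/3 + 204) = 38*(616/3) = 23408/3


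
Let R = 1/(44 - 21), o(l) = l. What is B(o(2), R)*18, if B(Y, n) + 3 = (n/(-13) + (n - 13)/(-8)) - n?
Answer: -15363/598 ≈ -25.691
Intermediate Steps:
R = 1/23 ≈ 0.043478
B(Y, n) = -11/8 - 125*n/104 (B(Y, n) = -3 + ((n/(-13) + (n - 13)/(-8)) - n) = -3 + ((n*(-1/13) + (-13 + n)*(-⅛)) - n) = -3 + ((-n/13 + (13/8 - n/8)) - n) = -3 + ((13/8 - 21*n/104) - n) = -3 + (13/8 - 125*n/104) = -11/8 - 125*n/104)
B(o(2), R)*18 = (-11/8 - 125/104*1/23)*18 = (-11/8 - 125/2392)*18 = -1707/1196*18 = -15363/598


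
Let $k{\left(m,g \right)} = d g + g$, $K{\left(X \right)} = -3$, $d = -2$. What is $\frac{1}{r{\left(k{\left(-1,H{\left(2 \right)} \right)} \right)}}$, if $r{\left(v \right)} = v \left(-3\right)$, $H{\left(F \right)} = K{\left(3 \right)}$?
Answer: $- \frac{1}{9} \approx -0.11111$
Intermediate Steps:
$H{\left(F \right)} = -3$
$k{\left(m,g \right)} = - g$ ($k{\left(m,g \right)} = - 2 g + g = - g$)
$r{\left(v \right)} = - 3 v$
$\frac{1}{r{\left(k{\left(-1,H{\left(2 \right)} \right)} \right)}} = \frac{1}{\left(-3\right) \left(\left(-1\right) \left(-3\right)\right)} = \frac{1}{\left(-3\right) 3} = \frac{1}{-9} = - \frac{1}{9}$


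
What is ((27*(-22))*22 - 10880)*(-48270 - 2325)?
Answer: 1211649060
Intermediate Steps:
((27*(-22))*22 - 10880)*(-48270 - 2325) = (-594*22 - 10880)*(-50595) = (-13068 - 10880)*(-50595) = -23948*(-50595) = 1211649060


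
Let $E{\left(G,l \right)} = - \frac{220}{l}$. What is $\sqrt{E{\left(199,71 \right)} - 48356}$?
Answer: $\frac{22 i \sqrt{503674}}{71} \approx 219.91 i$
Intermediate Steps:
$\sqrt{E{\left(199,71 \right)} - 48356} = \sqrt{- \frac{220}{71} - 48356} = \sqrt{- \frac{3433496}{71}} = \frac{22 i \sqrt{503674}}{71}$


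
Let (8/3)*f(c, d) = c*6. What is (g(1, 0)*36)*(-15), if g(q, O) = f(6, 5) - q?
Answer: -6750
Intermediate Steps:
f(c, d) = 9*c/4 (f(c, d) = 3*(c*6)/8 = 3*(6*c)/8 = 9*c/4)
g(q, O) = 27/2 - q (g(q, O) = (9/4)*6 - q = 27/2 - q)
(g(1, 0)*36)*(-15) = ((27/2 - 1*1)*36)*(-15) = ((27/2 - 1)*36)*(-15) = ((25/2)*36)*(-15) = 450*(-15) = -6750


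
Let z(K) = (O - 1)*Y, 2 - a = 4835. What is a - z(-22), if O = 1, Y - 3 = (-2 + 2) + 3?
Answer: -4833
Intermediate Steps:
Y = 6 (Y = 3 + ((-2 + 2) + 3) = 3 + (0 + 3) = 3 + 3 = 6)
a = -4833 (a = 2 - 1*4835 = 2 - 4835 = -4833)
z(K) = 0 (z(K) = (1 - 1)*6 = 0*6 = 0)
a - z(-22) = -4833 - 1*0 = -4833 + 0 = -4833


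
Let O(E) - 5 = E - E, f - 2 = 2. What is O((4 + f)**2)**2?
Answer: 25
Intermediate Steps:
f = 4 (f = 2 + 2 = 4)
O(E) = 5 (O(E) = 5 + (E - E) = 5 + 0 = 5)
O((4 + f)**2)**2 = 5**2 = 25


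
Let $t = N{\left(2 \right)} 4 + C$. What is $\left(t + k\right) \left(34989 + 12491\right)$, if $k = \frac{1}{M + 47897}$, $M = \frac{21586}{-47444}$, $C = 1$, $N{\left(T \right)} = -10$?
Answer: $- \frac{2103926546695960}{1136201841} \approx -1.8517 \cdot 10^{6}$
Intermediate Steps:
$t = -39$ ($t = \left(-10\right) 4 + 1 = -40 + 1 = -39$)
$M = - \frac{10793}{23722}$ ($M = 21586 \left(- \frac{1}{47444}\right) = - \frac{10793}{23722} \approx -0.45498$)
$k = \frac{23722}{1136201841}$ ($k = \frac{1}{- \frac{10793}{23722} + 47897} = \frac{1}{\frac{1136201841}{23722}} = \frac{23722}{1136201841} \approx 2.0878 \cdot 10^{-5}$)
$\left(t + k\right) \left(34989 + 12491\right) = \left(-39 + \frac{23722}{1136201841}\right) \left(34989 + 12491\right) = \left(- \frac{44311848077}{1136201841}\right) 47480 = - \frac{2103926546695960}{1136201841}$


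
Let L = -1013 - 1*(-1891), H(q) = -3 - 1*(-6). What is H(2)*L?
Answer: 2634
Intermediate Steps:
H(q) = 3 (H(q) = -3 + 6 = 3)
L = 878 (L = -1013 + 1891 = 878)
H(2)*L = 3*878 = 2634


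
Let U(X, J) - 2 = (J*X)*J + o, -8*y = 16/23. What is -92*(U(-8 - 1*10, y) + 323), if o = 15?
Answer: -719152/23 ≈ -31267.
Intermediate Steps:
y = -2/23 ≈ -0.086957
U(X, J) = 17 + X*J² (U(X, J) = 2 + ((J*X)*J + 15) = 2 + (X*J² + 15) = 2 + (15 + X*J²) = 17 + X*J²)
-92*(U(-8 - 1*10, y) + 323) = -92*((17 + (-8 - 1*10)*(-2/23)²) + 323) = -92*((17 + (-8 - 10)*(4/529)) + 323) = -92*((17 - 18*4/529) + 323) = -92*((17 - 72/529) + 323) = -92*(8921/529 + 323) = -92*179788/529 = -719152/23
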